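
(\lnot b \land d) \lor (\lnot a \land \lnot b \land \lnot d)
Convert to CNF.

(\lnot b \land d) \lor (\lnot a \land \lnot b \land \lnot d)
= (\lnot b \lor \lnot a) \land (\lnot b \lor \lnot b) \land (\lnot b \lor \lnot d) \land (d \lor \lnot a) \land (d \lor \lnot b) \land (d \lor \lnot d)   [distribute \lor over \land]
= \lnot b \land (d \lor \lnot a)   [simplify]

\lnot b \land (d \lor \lnot a)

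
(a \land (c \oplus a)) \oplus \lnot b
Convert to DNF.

(a \land (c \oplus a)) \oplus \lnot b
⇔ (a \land (c \oplus a) \land \lnot \lnot b) \lor (\lnot (a \land (c \oplus a)) \land \lnot b)   [expand \oplus]
⇔ (a \land ((c \land \lnot a) \lor (\lnot c \land a)) \land \lnot \lnot b) \lor (\lnot (a \land (c \oplus a)) \land \lnot b)   [expand \oplus]
⇔ (a \land ((c \land \lnot a) \lor (\lnot c \land a)) \land \lnot \lnot b) \lor (\lnot (a \land ((c \land \lnot a) \lor (\lnot c \land a))) \land \lnot b)   [expand \oplus]
⇔ (a \land ((c \land \lnot a) \lor (\lnot c \land a)) \land b) \lor (\lnot (a \land ((c \land \lnot a) \lor (\lnot c \land a))) \land \lnot b)   [double negation]
⇔ (a \land ((c \land \lnot a) \lor (\lnot c \land a)) \land b) \lor ((\lnot a \lor \lnot ((c \land \lnot a) \lor (\lnot c \land a))) \land \lnot b)   [De Morgan]
⇔ (a \land ((c \land \lnot a) \lor (\lnot c \land a)) \land b) \lor ((\lnot a \lor (\lnot (c \land \lnot a) \land \lnot (\lnot c \land a))) \land \lnot b)   [De Morgan]
⇔ (a \land ((c \land \lnot a) \lor (\lnot c \land a)) \land b) \lor ((\lnot a \lor ((\lnot c \lor \lnot \lnot a) \land \lnot (\lnot c \land a))) \land \lnot b)   [De Morgan]
⇔ (a \land ((c \land \lnot a) \lor (\lnot c \land a)) \land b) \lor ((\lnot a \lor ((\lnot c \lor a) \land \lnot (\lnot c \land a))) \land \lnot b)   [double negation]
⇔ (a \land ((c \land \lnot a) \lor (\lnot c \land a)) \land b) \lor ((\lnot a \lor ((\lnot c \lor a) \land (\lnot \lnot c \lor \lnot a))) \land \lnot b)   [De Morgan]
⇔ (a \land ((c \land \lnot a) \lor (\lnot c \land a)) \land b) \lor ((\lnot a \lor ((\lnot c \lor a) \land (c \lor \lnot a))) \land \lnot b)   [double negation]
⇔ (a \land c \land \lnot a \land b) \lor (a \land \lnot c \land a \land b) \lor (\lnot a \land \lnot b) \lor (\lnot c \land c \land \lnot b) \lor (\lnot c \land \lnot a \land \lnot b) \lor (a \land c \land \lnot b) \lor (a \land \lnot a \land \lnot b)   [distribute \land over \lor]
⇔ (a \land \lnot c \land b) \lor (\lnot a \land \lnot b) \lor (a \land c \land \lnot b)   [simplify]

(a \land \lnot c \land b) \lor (\lnot a \land \lnot b) \lor (a \land c \land \lnot b)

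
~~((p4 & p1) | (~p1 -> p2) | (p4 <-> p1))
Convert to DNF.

~~((p4 & p1) | (~p1 -> p2) | (p4 <-> p1))
≡ ~~((p4 & p1) | ~~p1 | p2 | (p4 <-> p1))   — eliminate ->
≡ ~~((p4 & p1) | ~~p1 | p2 | ((p4 -> p1) & (p1 -> p4)))   — eliminate <->
≡ ~~((p4 & p1) | ~~p1 | p2 | ((~p4 | p1) & (p1 -> p4)))   — eliminate ->
≡ ~~((p4 & p1) | ~~p1 | p2 | ((~p4 | p1) & (~p1 | p4)))   — eliminate ->
≡ (p4 & p1) | ~~p1 | p2 | ((~p4 | p1) & (~p1 | p4))   — double negation
≡ (p4 & p1) | p1 | p2 | ((~p4 | p1) & (~p1 | p4))   — double negation
≡ (p4 & p1) | p1 | p2 | (~p4 & ~p1) | (~p4 & p4) | (p1 & ~p1) | (p1 & p4)   — distribute & over |
≡ p1 | p2 | (~p4 & ~p1)   — simplify

p1 | p2 | (~p4 & ~p1)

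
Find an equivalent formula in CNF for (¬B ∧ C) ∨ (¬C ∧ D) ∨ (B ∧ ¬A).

(¬B ∨ ¬C ∨ ¬A) ∧ (¬B ∨ D ∨ ¬A) ∧ (C ∨ D ∨ B) ∧ (C ∨ D ∨ ¬A)

(¬B ∧ C) ∨ (¬C ∧ D) ∨ (B ∧ ¬A)
⇔ (¬B ∨ ¬C ∨ B) ∧ (¬B ∨ ¬C ∨ ¬A) ∧ (¬B ∨ D ∨ B) ∧ (¬B ∨ D ∨ ¬A) ∧ (C ∨ ¬C ∨ B) ∧ (C ∨ ¬C ∨ ¬A) ∧ (C ∨ D ∨ B) ∧ (C ∨ D ∨ ¬A)   [distribute ∨ over ∧]
⇔ (¬B ∨ ¬C ∨ ¬A) ∧ (¬B ∨ D ∨ ¬A) ∧ (C ∨ D ∨ B) ∧ (C ∨ D ∨ ¬A)   [simplify]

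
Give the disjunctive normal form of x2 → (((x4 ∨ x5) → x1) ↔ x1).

¬x2 ∨ (x4 ∧ ¬x1) ∨ (x5 ∧ ¬x1) ∨ x1

x2 → (((x4 ∨ x5) → x1) ↔ x1)
≡ ¬x2 ∨ (((x4 ∨ x5) → x1) ↔ x1)   — eliminate →
≡ ¬x2 ∨ ((((x4 ∨ x5) → x1) → x1) ∧ (x1 → ((x4 ∨ x5) → x1)))   — eliminate ↔
≡ ¬x2 ∨ ((¬((x4 ∨ x5) → x1) ∨ x1) ∧ (x1 → ((x4 ∨ x5) → x1)))   — eliminate →
≡ ¬x2 ∨ ((¬(¬(x4 ∨ x5) ∨ x1) ∨ x1) ∧ (x1 → ((x4 ∨ x5) → x1)))   — eliminate →
≡ ¬x2 ∨ ((¬(¬(x4 ∨ x5) ∨ x1) ∨ x1) ∧ (¬x1 ∨ ((x4 ∨ x5) → x1)))   — eliminate →
≡ ¬x2 ∨ ((¬(¬(x4 ∨ x5) ∨ x1) ∨ x1) ∧ (¬x1 ∨ ¬(x4 ∨ x5) ∨ x1))   — eliminate →
≡ ¬x2 ∨ (((¬¬(x4 ∨ x5) ∧ ¬x1) ∨ x1) ∧ (¬x1 ∨ ¬(x4 ∨ x5) ∨ x1))   — De Morgan
≡ ¬x2 ∨ ((((x4 ∨ x5) ∧ ¬x1) ∨ x1) ∧ (¬x1 ∨ ¬(x4 ∨ x5) ∨ x1))   — double negation
≡ ¬x2 ∨ ((((x4 ∨ x5) ∧ ¬x1) ∨ x1) ∧ (¬x1 ∨ (¬x4 ∧ ¬x5) ∨ x1))   — De Morgan
≡ ¬x2 ∨ (x4 ∧ ¬x1 ∧ ¬x1) ∨ (x4 ∧ ¬x1 ∧ ¬x4 ∧ ¬x5) ∨ (x4 ∧ ¬x1 ∧ x1) ∨ (x5 ∧ ¬x1 ∧ ¬x1) ∨ (x5 ∧ ¬x1 ∧ ¬x4 ∧ ¬x5) ∨ (x5 ∧ ¬x1 ∧ x1) ∨ (x1 ∧ ¬x1) ∨ (x1 ∧ ¬x4 ∧ ¬x5) ∨ (x1 ∧ x1)   — distribute ∧ over ∨
≡ ¬x2 ∨ (x4 ∧ ¬x1) ∨ (x5 ∧ ¬x1) ∨ x1   — simplify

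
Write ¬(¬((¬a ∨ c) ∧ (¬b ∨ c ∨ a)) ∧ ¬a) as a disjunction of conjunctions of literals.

¬(¬((¬a ∨ c) ∧ (¬b ∨ c ∨ a)) ∧ ¬a)
= ¬¬((¬a ∨ c) ∧ (¬b ∨ c ∨ a)) ∨ ¬¬a   — De Morgan
= ((¬a ∨ c) ∧ (¬b ∨ c ∨ a)) ∨ ¬¬a   — double negation
= ((¬a ∨ c) ∧ (¬b ∨ c ∨ a)) ∨ a   — double negation
= (¬a ∧ ¬b) ∨ (¬a ∧ c) ∨ (¬a ∧ a) ∨ (c ∧ ¬b) ∨ (c ∧ c) ∨ (c ∧ a) ∨ a   — distribute ∧ over ∨
= (¬a ∧ ¬b) ∨ c ∨ a   — simplify

(¬a ∧ ¬b) ∨ c ∨ a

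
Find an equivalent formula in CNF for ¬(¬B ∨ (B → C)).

B ∧ ¬C

¬(¬B ∨ (B → C))
≡ ¬(¬B ∨ ¬B ∨ C)   (eliminate →)
≡ ¬¬B ∧ ¬¬B ∧ ¬C   (De Morgan)
≡ B ∧ ¬¬B ∧ ¬C   (double negation)
≡ B ∧ B ∧ ¬C   (double negation)
≡ B ∧ ¬C   (simplify)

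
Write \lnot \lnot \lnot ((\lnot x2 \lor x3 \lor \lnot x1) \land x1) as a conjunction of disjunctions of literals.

(x2 \lor \lnot x1) \land (\lnot x3 \lor \lnot x1)

\lnot \lnot \lnot ((\lnot x2 \lor x3 \lor \lnot x1) \land x1)
≡ \lnot ((\lnot x2 \lor x3 \lor \lnot x1) \land x1)   — double negation
≡ \lnot (\lnot x2 \lor x3 \lor \lnot x1) \lor \lnot x1   — De Morgan
≡ \lnot \lnot x2 \land \lnot x3 \land \lnot \lnot x1 \lor \lnot x1   — De Morgan
≡ x2 \land \lnot x3 \land \lnot \lnot x1 \lor \lnot x1   — double negation
≡ x2 \land \lnot x3 \land x1 \lor \lnot x1   — double negation
≡ (x2 \lor \lnot x1) \land (\lnot x3 \lor \lnot x1) \land (x1 \lor \lnot x1)   — distribute \lor over \land
≡ (x2 \lor \lnot x1) \land (\lnot x3 \lor \lnot x1)   — simplify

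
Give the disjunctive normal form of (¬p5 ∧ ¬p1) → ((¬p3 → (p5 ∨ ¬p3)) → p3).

(¬p5 ∧ ¬p1) → ((¬p3 → (p5 ∨ ¬p3)) → p3)
⇔ ¬(¬p5 ∧ ¬p1) ∨ ((¬p3 → (p5 ∨ ¬p3)) → p3)   (eliminate →)
⇔ ¬(¬p5 ∧ ¬p1) ∨ ¬(¬p3 → (p5 ∨ ¬p3)) ∨ p3   (eliminate →)
⇔ ¬(¬p5 ∧ ¬p1) ∨ ¬(¬¬p3 ∨ p5 ∨ ¬p3) ∨ p3   (eliminate →)
⇔ ¬¬p5 ∨ ¬¬p1 ∨ ¬(¬¬p3 ∨ p5 ∨ ¬p3) ∨ p3   (De Morgan)
⇔ p5 ∨ ¬¬p1 ∨ ¬(¬¬p3 ∨ p5 ∨ ¬p3) ∨ p3   (double negation)
⇔ p5 ∨ p1 ∨ ¬(¬¬p3 ∨ p5 ∨ ¬p3) ∨ p3   (double negation)
⇔ p5 ∨ p1 ∨ (¬¬¬p3 ∧ ¬p5 ∧ ¬¬p3) ∨ p3   (De Morgan)
⇔ p5 ∨ p1 ∨ (¬p3 ∧ ¬p5 ∧ ¬¬p3) ∨ p3   (double negation)
⇔ p5 ∨ p1 ∨ (¬p3 ∧ ¬p5 ∧ p3) ∨ p3   (double negation)
⇔ p5 ∨ p1 ∨ p3   (simplify)

p5 ∨ p1 ∨ p3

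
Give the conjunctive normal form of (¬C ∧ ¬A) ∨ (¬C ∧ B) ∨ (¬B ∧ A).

(¬C ∧ ¬A) ∨ (¬C ∧ B) ∨ (¬B ∧ A)
= (¬C ∨ ¬C ∨ ¬B) ∧ (¬C ∨ ¬C ∨ A) ∧ (¬C ∨ B ∨ ¬B) ∧ (¬C ∨ B ∨ A) ∧ (¬A ∨ ¬C ∨ ¬B) ∧ (¬A ∨ ¬C ∨ A) ∧ (¬A ∨ B ∨ ¬B) ∧ (¬A ∨ B ∨ A)   — distribute ∨ over ∧
= (¬C ∨ ¬B) ∧ (¬C ∨ A)   — simplify

(¬C ∨ ¬B) ∧ (¬C ∨ A)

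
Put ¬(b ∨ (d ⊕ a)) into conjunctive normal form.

¬b ∧ (¬d ∨ a) ∧ (¬a ∨ d)

¬(b ∨ (d ⊕ a))
≡ ¬(b ∨ ((d ∨ a) ∧ ¬(d ∧ a)))   (expand ⊕)
≡ ¬b ∧ ¬((d ∨ a) ∧ ¬(d ∧ a))   (De Morgan)
≡ ¬b ∧ (¬(d ∨ a) ∨ ¬¬(d ∧ a))   (De Morgan)
≡ ¬b ∧ ((¬d ∧ ¬a) ∨ ¬¬(d ∧ a))   (De Morgan)
≡ ¬b ∧ ((¬d ∧ ¬a) ∨ (d ∧ a))   (double negation)
≡ ¬b ∧ (¬d ∨ d) ∧ (¬d ∨ a) ∧ (¬a ∨ d) ∧ (¬a ∨ a)   (distribute ∨ over ∧)
≡ ¬b ∧ (¬d ∨ a) ∧ (¬a ∨ d)   (simplify)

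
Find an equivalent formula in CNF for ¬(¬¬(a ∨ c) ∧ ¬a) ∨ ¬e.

¬(¬¬(a ∨ c) ∧ ¬a) ∨ ¬e
= ¬¬¬(a ∨ c) ∨ ¬¬a ∨ ¬e   [De Morgan]
= ¬(a ∨ c) ∨ ¬¬a ∨ ¬e   [double negation]
= (¬a ∧ ¬c) ∨ ¬¬a ∨ ¬e   [De Morgan]
= (¬a ∧ ¬c) ∨ a ∨ ¬e   [double negation]
= (¬a ∨ a ∨ ¬e) ∧ (¬c ∨ a ∨ ¬e)   [distribute ∨ over ∧]
= ¬c ∨ a ∨ ¬e   [simplify]

¬c ∨ a ∨ ¬e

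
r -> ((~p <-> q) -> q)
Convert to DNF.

~r | (~p & ~q) | q

r -> ((~p <-> q) -> q)
= ~r | ((~p <-> q) -> q)   [eliminate ->]
= ~r | ~(~p <-> q) | q   [eliminate ->]
= ~r | ~((~p -> q) & (q -> ~p)) | q   [eliminate <->]
= ~r | ~((~~p | q) & (q -> ~p)) | q   [eliminate ->]
= ~r | ~((~~p | q) & (~q | ~p)) | q   [eliminate ->]
= ~r | ~(~~p | q) | ~(~q | ~p) | q   [De Morgan]
= ~r | (~~~p & ~q) | ~(~q | ~p) | q   [De Morgan]
= ~r | (~p & ~q) | ~(~q | ~p) | q   [double negation]
= ~r | (~p & ~q) | (~~q & ~~p) | q   [De Morgan]
= ~r | (~p & ~q) | (q & ~~p) | q   [double negation]
= ~r | (~p & ~q) | (q & p) | q   [double negation]
= ~r | (~p & ~q) | q   [simplify]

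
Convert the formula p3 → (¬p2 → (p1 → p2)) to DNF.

p3 → (¬p2 → (p1 → p2))
≡ ¬p3 ∨ (¬p2 → (p1 → p2))   [eliminate →]
≡ ¬p3 ∨ ¬¬p2 ∨ (p1 → p2)   [eliminate →]
≡ ¬p3 ∨ ¬¬p2 ∨ ¬p1 ∨ p2   [eliminate →]
≡ ¬p3 ∨ p2 ∨ ¬p1 ∨ p2   [double negation]
≡ ¬p3 ∨ p2 ∨ ¬p1   [simplify]

¬p3 ∨ p2 ∨ ¬p1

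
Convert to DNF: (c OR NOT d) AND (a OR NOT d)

(c OR NOT d) AND (a OR NOT d)
≡ (c AND a) OR (c AND NOT d) OR (NOT d AND a) OR (NOT d AND NOT d)   — distribute AND over OR
≡ (c AND a) OR NOT d   — simplify

(c AND a) OR NOT d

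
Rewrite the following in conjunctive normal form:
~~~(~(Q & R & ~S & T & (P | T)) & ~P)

(Q | P) & (R | P) & (~S | P) & (T | P)

~~~(~(Q & R & ~S & T & (P | T)) & ~P)
≡ ~(~(Q & R & ~S & T & (P | T)) & ~P)   (double negation)
≡ ~~(Q & R & ~S & T & (P | T)) | ~~P   (De Morgan)
≡ (Q & R & ~S & T & (P | T)) | ~~P   (double negation)
≡ (Q & R & ~S & T & (P | T)) | P   (double negation)
≡ (Q | P) & (R | P) & (~S | P) & (T | P) & (P | T | P)   (distribute | over &)
≡ (Q | P) & (R | P) & (~S | P) & (T | P)   (simplify)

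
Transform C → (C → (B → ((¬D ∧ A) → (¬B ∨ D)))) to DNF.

¬C ∨ ¬B ∨ D ∨ ¬A

C → (C → (B → ((¬D ∧ A) → (¬B ∨ D))))
= ¬C ∨ (C → (B → ((¬D ∧ A) → (¬B ∨ D))))
= ¬C ∨ ¬C ∨ (B → ((¬D ∧ A) → (¬B ∨ D)))
= ¬C ∨ ¬C ∨ ¬B ∨ ((¬D ∧ A) → (¬B ∨ D))
= ¬C ∨ ¬C ∨ ¬B ∨ ¬(¬D ∧ A) ∨ ¬B ∨ D
= ¬C ∨ ¬C ∨ ¬B ∨ ¬¬D ∨ ¬A ∨ ¬B ∨ D
= ¬C ∨ ¬C ∨ ¬B ∨ D ∨ ¬A ∨ ¬B ∨ D
= ¬C ∨ ¬B ∨ D ∨ ¬A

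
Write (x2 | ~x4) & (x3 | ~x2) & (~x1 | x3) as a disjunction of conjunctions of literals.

(x2 & x3) | (~x4 & x3) | (~x4 & ~x2 & ~x1)

(x2 | ~x4) & (x3 | ~x2) & (~x1 | x3)
⇔ (x2 & x3 & ~x1) | (x2 & x3 & x3) | (x2 & ~x2 & ~x1) | (x2 & ~x2 & x3) | (~x4 & x3 & ~x1) | (~x4 & x3 & x3) | (~x4 & ~x2 & ~x1) | (~x4 & ~x2 & x3)   — distribute & over |
⇔ (x2 & x3) | (~x4 & x3) | (~x4 & ~x2 & ~x1)   — simplify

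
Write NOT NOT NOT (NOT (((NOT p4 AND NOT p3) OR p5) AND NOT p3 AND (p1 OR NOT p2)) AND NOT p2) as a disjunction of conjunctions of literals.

(NOT p4 AND NOT p3 AND p1) OR (NOT p4 AND NOT p3 AND NOT p2) OR (p5 AND NOT p3 AND p1) OR (p5 AND NOT p3 AND NOT p2) OR p2

NOT NOT NOT (NOT (((NOT p4 AND NOT p3) OR p5) AND NOT p3 AND (p1 OR NOT p2)) AND NOT p2)
= NOT (NOT (((NOT p4 AND NOT p3) OR p5) AND NOT p3 AND (p1 OR NOT p2)) AND NOT p2)   [double negation]
= NOT NOT (((NOT p4 AND NOT p3) OR p5) AND NOT p3 AND (p1 OR NOT p2)) OR NOT NOT p2   [De Morgan]
= (((NOT p4 AND NOT p3) OR p5) AND NOT p3 AND (p1 OR NOT p2)) OR NOT NOT p2   [double negation]
= (((NOT p4 AND NOT p3) OR p5) AND NOT p3 AND (p1 OR NOT p2)) OR p2   [double negation]
= (NOT p4 AND NOT p3 AND NOT p3 AND p1) OR (NOT p4 AND NOT p3 AND NOT p3 AND NOT p2) OR (p5 AND NOT p3 AND p1) OR (p5 AND NOT p3 AND NOT p2) OR p2   [distribute AND over OR]
= (NOT p4 AND NOT p3 AND p1) OR (NOT p4 AND NOT p3 AND NOT p2) OR (p5 AND NOT p3 AND p1) OR (p5 AND NOT p3 AND NOT p2) OR p2   [simplify]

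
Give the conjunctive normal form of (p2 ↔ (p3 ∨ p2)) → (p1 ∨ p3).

(p2 ∨ p3 ∨ p1) ∧ (¬p2 ∨ p1 ∨ p3)

(p2 ↔ (p3 ∨ p2)) → (p1 ∨ p3)
≡ ¬(p2 ↔ (p3 ∨ p2)) ∨ p1 ∨ p3   — eliminate →
≡ ¬((p2 → (p3 ∨ p2)) ∧ ((p3 ∨ p2) → p2)) ∨ p1 ∨ p3   — eliminate ↔
≡ ¬((¬p2 ∨ p3 ∨ p2) ∧ ((p3 ∨ p2) → p2)) ∨ p1 ∨ p3   — eliminate →
≡ ¬((¬p2 ∨ p3 ∨ p2) ∧ (¬(p3 ∨ p2) ∨ p2)) ∨ p1 ∨ p3   — eliminate →
≡ ¬(¬p2 ∨ p3 ∨ p2) ∨ ¬(¬(p3 ∨ p2) ∨ p2) ∨ p1 ∨ p3   — De Morgan
≡ (¬¬p2 ∧ ¬p3 ∧ ¬p2) ∨ ¬(¬(p3 ∨ p2) ∨ p2) ∨ p1 ∨ p3   — De Morgan
≡ (p2 ∧ ¬p3 ∧ ¬p2) ∨ ¬(¬(p3 ∨ p2) ∨ p2) ∨ p1 ∨ p3   — double negation
≡ (p2 ∧ ¬p3 ∧ ¬p2) ∨ (¬¬(p3 ∨ p2) ∧ ¬p2) ∨ p1 ∨ p3   — De Morgan
≡ (p2 ∧ ¬p3 ∧ ¬p2) ∨ ((p3 ∨ p2) ∧ ¬p2) ∨ p1 ∨ p3   — double negation
≡ (p2 ∨ p3 ∨ p2 ∨ p1 ∨ p3) ∧ (p2 ∨ ¬p2 ∨ p1 ∨ p3) ∧ (¬p3 ∨ p3 ∨ p2 ∨ p1 ∨ p3) ∧ (¬p3 ∨ ¬p2 ∨ p1 ∨ p3) ∧ (¬p2 ∨ p3 ∨ p2 ∨ p1 ∨ p3) ∧ (¬p2 ∨ ¬p2 ∨ p1 ∨ p3)   — distribute ∨ over ∧
≡ (p2 ∨ p3 ∨ p1) ∧ (¬p2 ∨ p1 ∨ p3)   — simplify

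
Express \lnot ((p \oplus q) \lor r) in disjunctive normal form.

\lnot ((p \oplus q) \lor r)
≡ \lnot ((p \land \lnot q) \lor (\lnot p \land q) \lor r)   [expand \oplus]
≡ \lnot (p \land \lnot q) \land \lnot (\lnot p \land q) \land \lnot r   [De Morgan]
≡ (\lnot p \lor \lnot \lnot q) \land \lnot (\lnot p \land q) \land \lnot r   [De Morgan]
≡ (\lnot p \lor q) \land \lnot (\lnot p \land q) \land \lnot r   [double negation]
≡ (\lnot p \lor q) \land (\lnot \lnot p \lor \lnot q) \land \lnot r   [De Morgan]
≡ (\lnot p \lor q) \land (p \lor \lnot q) \land \lnot r   [double negation]
≡ (\lnot p \land p \land \lnot r) \lor (\lnot p \land \lnot q \land \lnot r) \lor (q \land p \land \lnot r) \lor (q \land \lnot q \land \lnot r)   [distribute \land over \lor]
≡ (\lnot p \land \lnot q \land \lnot r) \lor (q \land p \land \lnot r)   [simplify]

(\lnot p \land \lnot q \land \lnot r) \lor (q \land p \land \lnot r)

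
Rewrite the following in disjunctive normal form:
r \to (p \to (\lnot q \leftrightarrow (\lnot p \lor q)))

r \to (p \to (\lnot q \leftrightarrow (\lnot p \lor q)))
= \lnot r \lor (p \to (\lnot q \leftrightarrow (\lnot p \lor q)))   (eliminate \to)
= \lnot r \lor \lnot p \lor (\lnot q \leftrightarrow (\lnot p \lor q))   (eliminate \to)
= \lnot r \lor \lnot p \lor ((\lnot q \to (\lnot p \lor q)) \land ((\lnot p \lor q) \to \lnot q))   (eliminate \leftrightarrow)
= \lnot r \lor \lnot p \lor ((\lnot \lnot q \lor \lnot p \lor q) \land ((\lnot p \lor q) \to \lnot q))   (eliminate \to)
= \lnot r \lor \lnot p \lor ((\lnot \lnot q \lor \lnot p \lor q) \land (\lnot (\lnot p \lor q) \lor \lnot q))   (eliminate \to)
= \lnot r \lor \lnot p \lor ((q \lor \lnot p \lor q) \land (\lnot (\lnot p \lor q) \lor \lnot q))   (double negation)
= \lnot r \lor \lnot p \lor ((q \lor \lnot p \lor q) \land ((\lnot \lnot p \land \lnot q) \lor \lnot q))   (De Morgan)
= \lnot r \lor \lnot p \lor ((q \lor \lnot p \lor q) \land ((p \land \lnot q) \lor \lnot q))   (double negation)
= \lnot r \lor \lnot p \lor (q \land p \land \lnot q) \lor (q \land \lnot q) \lor (\lnot p \land p \land \lnot q) \lor (\lnot p \land \lnot q) \lor (q \land p \land \lnot q) \lor (q \land \lnot q)   (distribute \land over \lor)
= \lnot r \lor \lnot p   (simplify)

\lnot r \lor \lnot p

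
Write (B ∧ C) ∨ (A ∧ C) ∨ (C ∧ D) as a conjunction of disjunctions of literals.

(B ∨ A ∨ D) ∧ C

(B ∧ C) ∨ (A ∧ C) ∨ (C ∧ D)
≡ (B ∨ A ∨ C) ∧ (B ∨ A ∨ D) ∧ (B ∨ C ∨ C) ∧ (B ∨ C ∨ D) ∧ (C ∨ A ∨ C) ∧ (C ∨ A ∨ D) ∧ (C ∨ C ∨ C) ∧ (C ∨ C ∨ D)
≡ (B ∨ A ∨ D) ∧ C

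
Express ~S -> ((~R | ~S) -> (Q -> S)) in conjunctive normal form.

~S -> ((~R | ~S) -> (Q -> S))
≡ ~~S | ((~R | ~S) -> (Q -> S))   [eliminate ->]
≡ ~~S | ~(~R | ~S) | (Q -> S)   [eliminate ->]
≡ ~~S | ~(~R | ~S) | ~Q | S   [eliminate ->]
≡ S | ~(~R | ~S) | ~Q | S   [double negation]
≡ S | (~~R & ~~S) | ~Q | S   [De Morgan]
≡ S | (R & ~~S) | ~Q | S   [double negation]
≡ S | (R & S) | ~Q | S   [double negation]
≡ (S | R | ~Q | S) & (S | S | ~Q | S)   [distribute | over &]
≡ S | ~Q   [simplify]

S | ~Q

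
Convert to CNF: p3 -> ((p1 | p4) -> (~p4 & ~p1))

(~p3 | ~p1) & (~p3 | ~p4)

p3 -> ((p1 | p4) -> (~p4 & ~p1))
≡ ~p3 | ((p1 | p4) -> (~p4 & ~p1))   (eliminate ->)
≡ ~p3 | ~(p1 | p4) | (~p4 & ~p1)   (eliminate ->)
≡ ~p3 | (~p1 & ~p4) | (~p4 & ~p1)   (De Morgan)
≡ (~p3 | ~p1 | ~p4) & (~p3 | ~p1 | ~p1) & (~p3 | ~p4 | ~p4) & (~p3 | ~p4 | ~p1)   (distribute | over &)
≡ (~p3 | ~p1) & (~p3 | ~p4)   (simplify)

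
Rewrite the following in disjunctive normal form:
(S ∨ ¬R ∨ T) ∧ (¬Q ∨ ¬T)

(S ∧ ¬Q) ∨ (S ∧ ¬T) ∨ (¬R ∧ ¬Q) ∨ (¬R ∧ ¬T) ∨ (T ∧ ¬Q)

(S ∨ ¬R ∨ T) ∧ (¬Q ∨ ¬T)
= (S ∧ ¬Q) ∨ (S ∧ ¬T) ∨ (¬R ∧ ¬Q) ∨ (¬R ∧ ¬T) ∨ (T ∧ ¬Q) ∨ (T ∧ ¬T)   — distribute ∧ over ∨
= (S ∧ ¬Q) ∨ (S ∧ ¬T) ∨ (¬R ∧ ¬Q) ∨ (¬R ∧ ¬T) ∨ (T ∧ ¬Q)   — simplify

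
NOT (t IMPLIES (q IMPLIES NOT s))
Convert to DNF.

t AND q AND s

NOT (t IMPLIES (q IMPLIES NOT s))
= NOT (NOT t OR (q IMPLIES NOT s))   [eliminate IMPLIES]
= NOT (NOT t OR NOT q OR NOT s)   [eliminate IMPLIES]
= NOT NOT t AND NOT NOT q AND NOT NOT s   [De Morgan]
= t AND NOT NOT q AND NOT NOT s   [double negation]
= t AND q AND NOT NOT s   [double negation]
= t AND q AND s   [double negation]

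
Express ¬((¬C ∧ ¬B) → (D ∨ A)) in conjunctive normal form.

¬((¬C ∧ ¬B) → (D ∨ A))
= ¬(¬(¬C ∧ ¬B) ∨ D ∨ A)   [eliminate →]
= ¬¬(¬C ∧ ¬B) ∧ ¬D ∧ ¬A   [De Morgan]
= ¬C ∧ ¬B ∧ ¬D ∧ ¬A   [double negation]

¬C ∧ ¬B ∧ ¬D ∧ ¬A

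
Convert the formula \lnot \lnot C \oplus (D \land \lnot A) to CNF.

(C \lor D) \land (C \lor \lnot A) \land (\lnot C \lor \lnot D \lor A)

\lnot \lnot C \oplus (D \land \lnot A)
≡ (\lnot \lnot C \lor (D \land \lnot A)) \land \lnot (\lnot \lnot C \land D \land \lnot A)   — expand \oplus
≡ (C \lor (D \land \lnot A)) \land \lnot (\lnot \lnot C \land D \land \lnot A)   — double negation
≡ (C \lor (D \land \lnot A)) \land (\lnot \lnot \lnot C \lor \lnot D \lor \lnot \lnot A)   — De Morgan
≡ (C \lor (D \land \lnot A)) \land (\lnot C \lor \lnot D \lor \lnot \lnot A)   — double negation
≡ (C \lor (D \land \lnot A)) \land (\lnot C \lor \lnot D \lor A)   — double negation
≡ (C \lor D) \land (C \lor \lnot A) \land (\lnot C \lor \lnot D \lor A)   — distribute \lor over \land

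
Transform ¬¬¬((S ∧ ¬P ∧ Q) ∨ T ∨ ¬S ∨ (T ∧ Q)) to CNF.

¬¬¬((S ∧ ¬P ∧ Q) ∨ T ∨ ¬S ∨ (T ∧ Q))
≡ ¬((S ∧ ¬P ∧ Q) ∨ T ∨ ¬S ∨ (T ∧ Q))   [double negation]
≡ ¬(S ∧ ¬P ∧ Q) ∧ ¬T ∧ ¬¬S ∧ ¬(T ∧ Q)   [De Morgan]
≡ (¬S ∨ ¬¬P ∨ ¬Q) ∧ ¬T ∧ ¬¬S ∧ ¬(T ∧ Q)   [De Morgan]
≡ (¬S ∨ P ∨ ¬Q) ∧ ¬T ∧ ¬¬S ∧ ¬(T ∧ Q)   [double negation]
≡ (¬S ∨ P ∨ ¬Q) ∧ ¬T ∧ S ∧ ¬(T ∧ Q)   [double negation]
≡ (¬S ∨ P ∨ ¬Q) ∧ ¬T ∧ S ∧ (¬T ∨ ¬Q)   [De Morgan]
≡ (¬S ∨ P ∨ ¬Q) ∧ ¬T ∧ S   [simplify]

(¬S ∨ P ∨ ¬Q) ∧ ¬T ∧ S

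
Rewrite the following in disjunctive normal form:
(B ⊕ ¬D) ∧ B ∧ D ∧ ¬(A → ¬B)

(B ⊕ ¬D) ∧ B ∧ D ∧ ¬(A → ¬B)
≡ ((B ∧ ¬¬D) ∨ (¬B ∧ ¬D)) ∧ B ∧ D ∧ ¬(A → ¬B)
≡ ((B ∧ ¬¬D) ∨ (¬B ∧ ¬D)) ∧ B ∧ D ∧ ¬(¬A ∨ ¬B)
≡ ((B ∧ D) ∨ (¬B ∧ ¬D)) ∧ B ∧ D ∧ ¬(¬A ∨ ¬B)
≡ ((B ∧ D) ∨ (¬B ∧ ¬D)) ∧ B ∧ D ∧ ¬¬A ∧ ¬¬B
≡ ((B ∧ D) ∨ (¬B ∧ ¬D)) ∧ B ∧ D ∧ A ∧ ¬¬B
≡ ((B ∧ D) ∨ (¬B ∧ ¬D)) ∧ B ∧ D ∧ A ∧ B
≡ (B ∧ D ∧ B ∧ D ∧ A ∧ B) ∨ (¬B ∧ ¬D ∧ B ∧ D ∧ A ∧ B)
≡ B ∧ D ∧ A

B ∧ D ∧ A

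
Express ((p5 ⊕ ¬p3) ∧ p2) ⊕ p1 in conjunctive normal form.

(p5 ∨ ¬p3 ∨ p1) ∧ (¬p5 ∨ p3 ∨ p1) ∧ (p2 ∨ p1) ∧ (¬p5 ∨ ¬p3 ∨ ¬p2 ∨ ¬p1) ∧ (p3 ∨ p5 ∨ ¬p2 ∨ ¬p1)

((p5 ⊕ ¬p3) ∧ p2) ⊕ p1
≡ (((p5 ⊕ ¬p3) ∧ p2) ∨ p1) ∧ ¬((p5 ⊕ ¬p3) ∧ p2 ∧ p1)   (expand ⊕)
≡ (((p5 ∨ ¬p3) ∧ ¬(p5 ∧ ¬p3) ∧ p2) ∨ p1) ∧ ¬((p5 ⊕ ¬p3) ∧ p2 ∧ p1)   (expand ⊕)
≡ (((p5 ∨ ¬p3) ∧ ¬(p5 ∧ ¬p3) ∧ p2) ∨ p1) ∧ ¬((p5 ∨ ¬p3) ∧ ¬(p5 ∧ ¬p3) ∧ p2 ∧ p1)   (expand ⊕)
≡ (((p5 ∨ ¬p3) ∧ (¬p5 ∨ ¬¬p3) ∧ p2) ∨ p1) ∧ ¬((p5 ∨ ¬p3) ∧ ¬(p5 ∧ ¬p3) ∧ p2 ∧ p1)   (De Morgan)
≡ (((p5 ∨ ¬p3) ∧ (¬p5 ∨ p3) ∧ p2) ∨ p1) ∧ ¬((p5 ∨ ¬p3) ∧ ¬(p5 ∧ ¬p3) ∧ p2 ∧ p1)   (double negation)
≡ (((p5 ∨ ¬p3) ∧ (¬p5 ∨ p3) ∧ p2) ∨ p1) ∧ (¬(p5 ∨ ¬p3) ∨ ¬¬(p5 ∧ ¬p3) ∨ ¬p2 ∨ ¬p1)   (De Morgan)
≡ (((p5 ∨ ¬p3) ∧ (¬p5 ∨ p3) ∧ p2) ∨ p1) ∧ ((¬p5 ∧ ¬¬p3) ∨ ¬¬(p5 ∧ ¬p3) ∨ ¬p2 ∨ ¬p1)   (De Morgan)
≡ (((p5 ∨ ¬p3) ∧ (¬p5 ∨ p3) ∧ p2) ∨ p1) ∧ ((¬p5 ∧ p3) ∨ ¬¬(p5 ∧ ¬p3) ∨ ¬p2 ∨ ¬p1)   (double negation)
≡ (((p5 ∨ ¬p3) ∧ (¬p5 ∨ p3) ∧ p2) ∨ p1) ∧ ((¬p5 ∧ p3) ∨ (p5 ∧ ¬p3) ∨ ¬p2 ∨ ¬p1)   (double negation)
≡ (p5 ∨ ¬p3 ∨ p1) ∧ (¬p5 ∨ p3 ∨ p1) ∧ (p2 ∨ p1) ∧ (¬p5 ∨ p5 ∨ ¬p2 ∨ ¬p1) ∧ (¬p5 ∨ ¬p3 ∨ ¬p2 ∨ ¬p1) ∧ (p3 ∨ p5 ∨ ¬p2 ∨ ¬p1) ∧ (p3 ∨ ¬p3 ∨ ¬p2 ∨ ¬p1)   (distribute ∨ over ∧)
≡ (p5 ∨ ¬p3 ∨ p1) ∧ (¬p5 ∨ p3 ∨ p1) ∧ (p2 ∨ p1) ∧ (¬p5 ∨ ¬p3 ∨ ¬p2 ∨ ¬p1) ∧ (p3 ∨ p5 ∨ ¬p2 ∨ ¬p1)   (simplify)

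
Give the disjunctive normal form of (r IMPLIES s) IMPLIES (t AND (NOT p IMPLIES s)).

(r IMPLIES s) IMPLIES (t AND (NOT p IMPLIES s))
≡ NOT (r IMPLIES s) OR (t AND (NOT p IMPLIES s))   [eliminate IMPLIES]
≡ NOT (NOT r OR s) OR (t AND (NOT p IMPLIES s))   [eliminate IMPLIES]
≡ NOT (NOT r OR s) OR (t AND (NOT NOT p OR s))   [eliminate IMPLIES]
≡ (NOT NOT r AND NOT s) OR (t AND (NOT NOT p OR s))   [De Morgan]
≡ (r AND NOT s) OR (t AND (NOT NOT p OR s))   [double negation]
≡ (r AND NOT s) OR (t AND (p OR s))   [double negation]
≡ (r AND NOT s) OR (t AND p) OR (t AND s)   [distribute AND over OR]

(r AND NOT s) OR (t AND p) OR (t AND s)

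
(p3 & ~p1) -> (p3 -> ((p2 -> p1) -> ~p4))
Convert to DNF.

~p3 | p1 | (p2 & ~p1) | ~p4

(p3 & ~p1) -> (p3 -> ((p2 -> p1) -> ~p4))
⇔ ~(p3 & ~p1) | (p3 -> ((p2 -> p1) -> ~p4))   (eliminate ->)
⇔ ~(p3 & ~p1) | ~p3 | ((p2 -> p1) -> ~p4)   (eliminate ->)
⇔ ~(p3 & ~p1) | ~p3 | ~(p2 -> p1) | ~p4   (eliminate ->)
⇔ ~(p3 & ~p1) | ~p3 | ~(~p2 | p1) | ~p4   (eliminate ->)
⇔ ~p3 | ~~p1 | ~p3 | ~(~p2 | p1) | ~p4   (De Morgan)
⇔ ~p3 | p1 | ~p3 | ~(~p2 | p1) | ~p4   (double negation)
⇔ ~p3 | p1 | ~p3 | (~~p2 & ~p1) | ~p4   (De Morgan)
⇔ ~p3 | p1 | ~p3 | (p2 & ~p1) | ~p4   (double negation)
⇔ ~p3 | p1 | (p2 & ~p1) | ~p4   (simplify)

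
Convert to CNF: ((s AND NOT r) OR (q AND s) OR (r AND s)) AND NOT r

s AND NOT r

((s AND NOT r) OR (q AND s) OR (r AND s)) AND NOT r
≡ (s OR q OR r) AND (s OR q OR s) AND (s OR s OR r) AND (s OR s OR s) AND (NOT r OR q OR r) AND (NOT r OR q OR s) AND (NOT r OR s OR r) AND (NOT r OR s OR s) AND NOT r
≡ s AND NOT r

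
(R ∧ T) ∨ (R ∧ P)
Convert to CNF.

(R ∧ T) ∨ (R ∧ P)
⇔ (R ∨ R) ∧ (R ∨ P) ∧ (T ∨ R) ∧ (T ∨ P)   [distribute ∨ over ∧]
⇔ R ∧ (T ∨ P)   [simplify]

R ∧ (T ∨ P)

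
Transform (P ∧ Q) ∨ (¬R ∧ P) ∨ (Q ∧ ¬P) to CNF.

(P ∨ Q) ∧ (Q ∨ ¬R)

(P ∧ Q) ∨ (¬R ∧ P) ∨ (Q ∧ ¬P)
≡ (P ∨ ¬R ∨ Q) ∧ (P ∨ ¬R ∨ ¬P) ∧ (P ∨ P ∨ Q) ∧ (P ∨ P ∨ ¬P) ∧ (Q ∨ ¬R ∨ Q) ∧ (Q ∨ ¬R ∨ ¬P) ∧ (Q ∨ P ∨ Q) ∧ (Q ∨ P ∨ ¬P)   (distribute ∨ over ∧)
≡ (P ∨ Q) ∧ (Q ∨ ¬R)   (simplify)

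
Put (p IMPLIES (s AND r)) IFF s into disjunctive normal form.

(p IMPLIES (s AND r)) IFF s
≡ ((p IMPLIES (s AND r)) IMPLIES s) AND (s IMPLIES (p IMPLIES (s AND r)))   — eliminate IFF
≡ (NOT (p IMPLIES (s AND r)) OR s) AND (s IMPLIES (p IMPLIES (s AND r)))   — eliminate IMPLIES
≡ (NOT (NOT p OR (s AND r)) OR s) AND (s IMPLIES (p IMPLIES (s AND r)))   — eliminate IMPLIES
≡ (NOT (NOT p OR (s AND r)) OR s) AND (NOT s OR (p IMPLIES (s AND r)))   — eliminate IMPLIES
≡ (NOT (NOT p OR (s AND r)) OR s) AND (NOT s OR NOT p OR (s AND r))   — eliminate IMPLIES
≡ ((NOT NOT p AND NOT (s AND r)) OR s) AND (NOT s OR NOT p OR (s AND r))   — De Morgan
≡ ((p AND NOT (s AND r)) OR s) AND (NOT s OR NOT p OR (s AND r))   — double negation
≡ ((p AND (NOT s OR NOT r)) OR s) AND (NOT s OR NOT p OR (s AND r))   — De Morgan
≡ (p AND NOT s AND NOT s) OR (p AND NOT s AND NOT p) OR (p AND NOT s AND s AND r) OR (p AND NOT r AND NOT s) OR (p AND NOT r AND NOT p) OR (p AND NOT r AND s AND r) OR (s AND NOT s) OR (s AND NOT p) OR (s AND s AND r)   — distribute AND over OR
≡ (p AND NOT s) OR (s AND NOT p) OR (s AND r)   — simplify

(p AND NOT s) OR (s AND NOT p) OR (s AND r)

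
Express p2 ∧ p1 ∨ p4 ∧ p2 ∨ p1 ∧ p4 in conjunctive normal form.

p2 ∧ p1 ∨ p4 ∧ p2 ∨ p1 ∧ p4
≡ (p2 ∨ p4 ∨ p1) ∧ (p2 ∨ p4 ∨ p4) ∧ (p2 ∨ p2 ∨ p1) ∧ (p2 ∨ p2 ∨ p4) ∧ (p1 ∨ p4 ∨ p1) ∧ (p1 ∨ p4 ∨ p4) ∧ (p1 ∨ p2 ∨ p1) ∧ (p1 ∨ p2 ∨ p4)   — distribute ∨ over ∧
≡ (p2 ∨ p4) ∧ (p2 ∨ p1) ∧ (p1 ∨ p4)   — simplify

(p2 ∨ p4) ∧ (p2 ∨ p1) ∧ (p1 ∨ p4)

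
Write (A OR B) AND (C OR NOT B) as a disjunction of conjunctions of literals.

(A AND C) OR (A AND NOT B) OR (B AND C)

(A OR B) AND (C OR NOT B)
≡ (A AND C) OR (A AND NOT B) OR (B AND C) OR (B AND NOT B)   [distribute AND over OR]
≡ (A AND C) OR (A AND NOT B) OR (B AND C)   [simplify]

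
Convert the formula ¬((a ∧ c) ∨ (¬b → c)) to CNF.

¬((a ∧ c) ∨ (¬b → c))
= ¬((a ∧ c) ∨ ¬¬b ∨ c)
= ¬(a ∧ c) ∧ ¬¬¬b ∧ ¬c
= (¬a ∨ ¬c) ∧ ¬¬¬b ∧ ¬c
= (¬a ∨ ¬c) ∧ ¬b ∧ ¬c
= ¬b ∧ ¬c

¬b ∧ ¬c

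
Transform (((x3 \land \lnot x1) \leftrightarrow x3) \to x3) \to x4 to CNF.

(((x3 \land \lnot x1) \leftrightarrow x3) \to x3) \to x4
≡ \lnot (((x3 \land \lnot x1) \leftrightarrow x3) \to x3) \lor x4   — eliminate \to
≡ \lnot (\lnot ((x3 \land \lnot x1) \leftrightarrow x3) \lor x3) \lor x4   — eliminate \to
≡ \lnot (\lnot (((x3 \land \lnot x1) \to x3) \land (x3 \to (x3 \land \lnot x1))) \lor x3) \lor x4   — eliminate \leftrightarrow
≡ \lnot (\lnot ((\lnot (x3 \land \lnot x1) \lor x3) \land (x3 \to (x3 \land \lnot x1))) \lor x3) \lor x4   — eliminate \to
≡ \lnot (\lnot ((\lnot (x3 \land \lnot x1) \lor x3) \land (\lnot x3 \lor (x3 \land \lnot x1))) \lor x3) \lor x4   — eliminate \to
≡ (\lnot \lnot ((\lnot (x3 \land \lnot x1) \lor x3) \land (\lnot x3 \lor (x3 \land \lnot x1))) \land \lnot x3) \lor x4   — De Morgan
≡ ((\lnot (x3 \land \lnot x1) \lor x3) \land (\lnot x3 \lor (x3 \land \lnot x1)) \land \lnot x3) \lor x4   — double negation
≡ ((\lnot x3 \lor \lnot \lnot x1 \lor x3) \land (\lnot x3 \lor (x3 \land \lnot x1)) \land \lnot x3) \lor x4   — De Morgan
≡ ((\lnot x3 \lor x1 \lor x3) \land (\lnot x3 \lor (x3 \land \lnot x1)) \land \lnot x3) \lor x4   — double negation
≡ (\lnot x3 \lor x1 \lor x3 \lor x4) \land (\lnot x3 \lor x3 \lor x4) \land (\lnot x3 \lor \lnot x1 \lor x4) \land (\lnot x3 \lor x4)   — distribute \lor over \land
≡ \lnot x3 \lor x4   — simplify

\lnot x3 \lor x4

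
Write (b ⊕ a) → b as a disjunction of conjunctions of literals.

(b ⊕ a) → b
≡ ¬(b ⊕ a) ∨ b   [eliminate →]
≡ ¬((b ∧ ¬a) ∨ (¬b ∧ a)) ∨ b   [expand ⊕]
≡ (¬(b ∧ ¬a) ∧ ¬(¬b ∧ a)) ∨ b   [De Morgan]
≡ ((¬b ∨ ¬¬a) ∧ ¬(¬b ∧ a)) ∨ b   [De Morgan]
≡ ((¬b ∨ a) ∧ ¬(¬b ∧ a)) ∨ b   [double negation]
≡ ((¬b ∨ a) ∧ (¬¬b ∨ ¬a)) ∨ b   [De Morgan]
≡ ((¬b ∨ a) ∧ (b ∨ ¬a)) ∨ b   [double negation]
≡ (¬b ∧ b) ∨ (¬b ∧ ¬a) ∨ (a ∧ b) ∨ (a ∧ ¬a) ∨ b   [distribute ∧ over ∨]
≡ (¬b ∧ ¬a) ∨ b   [simplify]

(¬b ∧ ¬a) ∨ b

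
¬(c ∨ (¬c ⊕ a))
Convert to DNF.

¬c ∧ a

¬(c ∨ (¬c ⊕ a))
≡ ¬(c ∨ (¬c ∧ ¬a) ∨ (¬¬c ∧ a))   [expand ⊕]
≡ ¬c ∧ ¬(¬c ∧ ¬a) ∧ ¬(¬¬c ∧ a)   [De Morgan]
≡ ¬c ∧ (¬¬c ∨ ¬¬a) ∧ ¬(¬¬c ∧ a)   [De Morgan]
≡ ¬c ∧ (c ∨ ¬¬a) ∧ ¬(¬¬c ∧ a)   [double negation]
≡ ¬c ∧ (c ∨ a) ∧ ¬(¬¬c ∧ a)   [double negation]
≡ ¬c ∧ (c ∨ a) ∧ (¬¬¬c ∨ ¬a)   [De Morgan]
≡ ¬c ∧ (c ∨ a) ∧ (¬c ∨ ¬a)   [double negation]
≡ (¬c ∧ c ∧ ¬c) ∨ (¬c ∧ c ∧ ¬a) ∨ (¬c ∧ a ∧ ¬c) ∨ (¬c ∧ a ∧ ¬a)   [distribute ∧ over ∨]
≡ ¬c ∧ a   [simplify]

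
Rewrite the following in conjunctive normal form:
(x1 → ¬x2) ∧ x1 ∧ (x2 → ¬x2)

(x1 → ¬x2) ∧ x1 ∧ (x2 → ¬x2)
⇔ (¬x1 ∨ ¬x2) ∧ x1 ∧ (x2 → ¬x2)   [eliminate →]
⇔ (¬x1 ∨ ¬x2) ∧ x1 ∧ (¬x2 ∨ ¬x2)   [eliminate →]
⇔ x1 ∧ ¬x2   [simplify]

x1 ∧ ¬x2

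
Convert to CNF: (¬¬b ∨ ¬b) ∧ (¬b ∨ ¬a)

(¬¬b ∨ ¬b) ∧ (¬b ∨ ¬a)
= (b ∨ ¬b) ∧ (¬b ∨ ¬a)   [double negation]
= ¬b ∨ ¬a   [simplify]

¬b ∨ ¬a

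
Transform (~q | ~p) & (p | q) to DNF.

(~q | ~p) & (p | q)
≡ (~q & p) | (~q & q) | (~p & p) | (~p & q)   (distribute & over |)
≡ (~q & p) | (~p & q)   (simplify)

(~q & p) | (~p & q)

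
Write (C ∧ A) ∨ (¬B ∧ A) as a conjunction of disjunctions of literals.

(C ∨ ¬B) ∧ A

(C ∧ A) ∨ (¬B ∧ A)
⇔ (C ∨ ¬B) ∧ (C ∨ A) ∧ (A ∨ ¬B) ∧ (A ∨ A)   [distribute ∨ over ∧]
⇔ (C ∨ ¬B) ∧ A   [simplify]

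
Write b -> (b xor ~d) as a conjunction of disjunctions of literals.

b -> (b xor ~d)
≡ ~b | (b xor ~d)   [eliminate ->]
≡ ~b | ((b | ~d) & ~(b & ~d))   [expand xor]
≡ ~b | ((b | ~d) & (~b | ~~d))   [De Morgan]
≡ ~b | ((b | ~d) & (~b | d))   [double negation]
≡ (~b | b | ~d) & (~b | ~b | d)   [distribute | over &]
≡ ~b | d   [simplify]

~b | d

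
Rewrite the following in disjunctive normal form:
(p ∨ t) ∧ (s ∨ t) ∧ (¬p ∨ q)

(p ∨ t) ∧ (s ∨ t) ∧ (¬p ∨ q)
≡ (p ∧ s ∧ ¬p) ∨ (p ∧ s ∧ q) ∨ (p ∧ t ∧ ¬p) ∨ (p ∧ t ∧ q) ∨ (t ∧ s ∧ ¬p) ∨ (t ∧ s ∧ q) ∨ (t ∧ t ∧ ¬p) ∨ (t ∧ t ∧ q)   [distribute ∧ over ∨]
≡ (p ∧ s ∧ q) ∨ (t ∧ ¬p) ∨ (t ∧ q)   [simplify]

(p ∧ s ∧ q) ∨ (t ∧ ¬p) ∨ (t ∧ q)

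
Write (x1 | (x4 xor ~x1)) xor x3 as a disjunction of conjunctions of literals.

(x1 & ~x3) | (~x4 & ~x1 & ~x3) | (~x1 & x4 & x3)

(x1 | (x4 xor ~x1)) xor x3
⇔ ((x1 | (x4 xor ~x1)) & ~x3) | (~(x1 | (x4 xor ~x1)) & x3)   [expand xor]
⇔ ((x1 | (x4 & ~~x1) | (~x4 & ~x1)) & ~x3) | (~(x1 | (x4 xor ~x1)) & x3)   [expand xor]
⇔ ((x1 | (x4 & ~~x1) | (~x4 & ~x1)) & ~x3) | (~(x1 | (x4 & ~~x1) | (~x4 & ~x1)) & x3)   [expand xor]
⇔ ((x1 | (x4 & x1) | (~x4 & ~x1)) & ~x3) | (~(x1 | (x4 & ~~x1) | (~x4 & ~x1)) & x3)   [double negation]
⇔ ((x1 | (x4 & x1) | (~x4 & ~x1)) & ~x3) | (~x1 & ~(x4 & ~~x1) & ~(~x4 & ~x1) & x3)   [De Morgan]
⇔ ((x1 | (x4 & x1) | (~x4 & ~x1)) & ~x3) | (~x1 & (~x4 | ~~~x1) & ~(~x4 & ~x1) & x3)   [De Morgan]
⇔ ((x1 | (x4 & x1) | (~x4 & ~x1)) & ~x3) | (~x1 & (~x4 | ~x1) & ~(~x4 & ~x1) & x3)   [double negation]
⇔ ((x1 | (x4 & x1) | (~x4 & ~x1)) & ~x3) | (~x1 & (~x4 | ~x1) & (~~x4 | ~~x1) & x3)   [De Morgan]
⇔ ((x1 | (x4 & x1) | (~x4 & ~x1)) & ~x3) | (~x1 & (~x4 | ~x1) & (x4 | ~~x1) & x3)   [double negation]
⇔ ((x1 | (x4 & x1) | (~x4 & ~x1)) & ~x3) | (~x1 & (~x4 | ~x1) & (x4 | x1) & x3)   [double negation]
⇔ (x1 & ~x3) | (x4 & x1 & ~x3) | (~x4 & ~x1 & ~x3) | (~x1 & ~x4 & x4 & x3) | (~x1 & ~x4 & x1 & x3) | (~x1 & ~x1 & x4 & x3) | (~x1 & ~x1 & x1 & x3)   [distribute & over |]
⇔ (x1 & ~x3) | (~x4 & ~x1 & ~x3) | (~x1 & x4 & x3)   [simplify]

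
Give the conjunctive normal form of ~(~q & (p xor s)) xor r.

~(~q & (p xor s)) xor r
= (~(~q & (p xor s)) | r) & ~(~(~q & (p xor s)) & r)   (expand xor)
= (~(~q & (p | s) & ~(p & s)) | r) & ~(~(~q & (p xor s)) & r)   (expand xor)
= (~(~q & (p | s) & ~(p & s)) | r) & ~(~(~q & (p | s) & ~(p & s)) & r)   (expand xor)
= (~~q | ~(p | s) | ~~(p & s) | r) & ~(~(~q & (p | s) & ~(p & s)) & r)   (De Morgan)
= (q | ~(p | s) | ~~(p & s) | r) & ~(~(~q & (p | s) & ~(p & s)) & r)   (double negation)
= (q | (~p & ~s) | ~~(p & s) | r) & ~(~(~q & (p | s) & ~(p & s)) & r)   (De Morgan)
= (q | (~p & ~s) | (p & s) | r) & ~(~(~q & (p | s) & ~(p & s)) & r)   (double negation)
= (q | (~p & ~s) | (p & s) | r) & (~~(~q & (p | s) & ~(p & s)) | ~r)   (De Morgan)
= (q | (~p & ~s) | (p & s) | r) & ((~q & (p | s) & ~(p & s)) | ~r)   (double negation)
= (q | (~p & ~s) | (p & s) | r) & ((~q & (p | s) & (~p | ~s)) | ~r)   (De Morgan)
= (q | ~p | p | r) & (q | ~p | s | r) & (q | ~s | p | r) & (q | ~s | s | r) & (~q | ~r) & (p | s | ~r) & (~p | ~s | ~r)   (distribute | over &)
= (q | ~p | s | r) & (q | ~s | p | r) & (~q | ~r) & (p | s | ~r) & (~p | ~s | ~r)   (simplify)

(q | ~p | s | r) & (q | ~s | p | r) & (~q | ~r) & (p | s | ~r) & (~p | ~s | ~r)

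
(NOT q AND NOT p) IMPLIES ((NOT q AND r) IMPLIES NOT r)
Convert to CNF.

(NOT q AND NOT p) IMPLIES ((NOT q AND r) IMPLIES NOT r)
= NOT (NOT q AND NOT p) OR ((NOT q AND r) IMPLIES NOT r)   [eliminate IMPLIES]
= NOT (NOT q AND NOT p) OR NOT (NOT q AND r) OR NOT r   [eliminate IMPLIES]
= NOT NOT q OR NOT NOT p OR NOT (NOT q AND r) OR NOT r   [De Morgan]
= q OR NOT NOT p OR NOT (NOT q AND r) OR NOT r   [double negation]
= q OR p OR NOT (NOT q AND r) OR NOT r   [double negation]
= q OR p OR NOT NOT q OR NOT r OR NOT r   [De Morgan]
= q OR p OR q OR NOT r OR NOT r   [double negation]
= q OR p OR NOT r   [simplify]

q OR p OR NOT r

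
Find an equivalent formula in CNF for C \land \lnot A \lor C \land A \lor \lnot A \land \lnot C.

C \lor \lnot A

C \land \lnot A \lor C \land A \lor \lnot A \land \lnot C
≡ (C \lor C \lor \lnot A) \land (C \lor C \lor \lnot C) \land (C \lor A \lor \lnot A) \land (C \lor A \lor \lnot C) \land (\lnot A \lor C \lor \lnot A) \land (\lnot A \lor C \lor \lnot C) \land (\lnot A \lor A \lor \lnot A) \land (\lnot A \lor A \lor \lnot C)   — distribute \lor over \land
≡ C \lor \lnot A   — simplify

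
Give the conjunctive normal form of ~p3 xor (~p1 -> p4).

(~p3 | p1 | p4) & (p3 | ~p1) & (p3 | ~p4)

~p3 xor (~p1 -> p4)
≡ (~p3 | (~p1 -> p4)) & ~(~p3 & (~p1 -> p4))   [expand xor]
≡ (~p3 | ~~p1 | p4) & ~(~p3 & (~p1 -> p4))   [eliminate ->]
≡ (~p3 | ~~p1 | p4) & ~(~p3 & (~~p1 | p4))   [eliminate ->]
≡ (~p3 | p1 | p4) & ~(~p3 & (~~p1 | p4))   [double negation]
≡ (~p3 | p1 | p4) & (~~p3 | ~(~~p1 | p4))   [De Morgan]
≡ (~p3 | p1 | p4) & (p3 | ~(~~p1 | p4))   [double negation]
≡ (~p3 | p1 | p4) & (p3 | (~~~p1 & ~p4))   [De Morgan]
≡ (~p3 | p1 | p4) & (p3 | (~p1 & ~p4))   [double negation]
≡ (~p3 | p1 | p4) & (p3 | ~p1) & (p3 | ~p4)   [distribute | over &]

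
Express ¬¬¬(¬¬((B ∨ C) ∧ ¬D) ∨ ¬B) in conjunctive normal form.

¬¬¬(¬¬((B ∨ C) ∧ ¬D) ∨ ¬B)
= ¬(¬¬((B ∨ C) ∧ ¬D) ∨ ¬B)   (double negation)
= ¬¬¬((B ∨ C) ∧ ¬D) ∧ ¬¬B   (De Morgan)
= ¬((B ∨ C) ∧ ¬D) ∧ ¬¬B   (double negation)
= (¬(B ∨ C) ∨ ¬¬D) ∧ ¬¬B   (De Morgan)
= ((¬B ∧ ¬C) ∨ ¬¬D) ∧ ¬¬B   (De Morgan)
= ((¬B ∧ ¬C) ∨ D) ∧ ¬¬B   (double negation)
= ((¬B ∧ ¬C) ∨ D) ∧ B   (double negation)
= (¬B ∨ D) ∧ (¬C ∨ D) ∧ B   (distribute ∨ over ∧)

(¬B ∨ D) ∧ (¬C ∨ D) ∧ B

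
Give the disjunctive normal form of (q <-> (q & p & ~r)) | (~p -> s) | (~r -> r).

~q | p | s | r

(q <-> (q & p & ~r)) | (~p -> s) | (~r -> r)
≡ ((q -> (q & p & ~r)) & ((q & p & ~r) -> q)) | (~p -> s) | (~r -> r)
≡ ((~q | (q & p & ~r)) & ((q & p & ~r) -> q)) | (~p -> s) | (~r -> r)
≡ ((~q | (q & p & ~r)) & (~(q & p & ~r) | q)) | (~p -> s) | (~r -> r)
≡ ((~q | (q & p & ~r)) & (~(q & p & ~r) | q)) | ~~p | s | (~r -> r)
≡ ((~q | (q & p & ~r)) & (~(q & p & ~r) | q)) | ~~p | s | ~~r | r
≡ ((~q | (q & p & ~r)) & (~q | ~p | ~~r | q)) | ~~p | s | ~~r | r
≡ ((~q | (q & p & ~r)) & (~q | ~p | r | q)) | ~~p | s | ~~r | r
≡ ((~q | (q & p & ~r)) & (~q | ~p | r | q)) | p | s | ~~r | r
≡ ((~q | (q & p & ~r)) & (~q | ~p | r | q)) | p | s | r | r
≡ (~q & ~q) | (~q & ~p) | (~q & r) | (~q & q) | (q & p & ~r & ~q) | (q & p & ~r & ~p) | (q & p & ~r & r) | (q & p & ~r & q) | p | s | r | r
≡ ~q | p | s | r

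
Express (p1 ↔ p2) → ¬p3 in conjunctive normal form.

(p1 ∨ p2 ∨ ¬p3) ∧ (¬p2 ∨ ¬p1 ∨ ¬p3)

(p1 ↔ p2) → ¬p3
≡ ¬(p1 ↔ p2) ∨ ¬p3   (eliminate →)
≡ ¬((p1 → p2) ∧ (p2 → p1)) ∨ ¬p3   (eliminate ↔)
≡ ¬((¬p1 ∨ p2) ∧ (p2 → p1)) ∨ ¬p3   (eliminate →)
≡ ¬((¬p1 ∨ p2) ∧ (¬p2 ∨ p1)) ∨ ¬p3   (eliminate →)
≡ ¬(¬p1 ∨ p2) ∨ ¬(¬p2 ∨ p1) ∨ ¬p3   (De Morgan)
≡ (¬¬p1 ∧ ¬p2) ∨ ¬(¬p2 ∨ p1) ∨ ¬p3   (De Morgan)
≡ (p1 ∧ ¬p2) ∨ ¬(¬p2 ∨ p1) ∨ ¬p3   (double negation)
≡ (p1 ∧ ¬p2) ∨ (¬¬p2 ∧ ¬p1) ∨ ¬p3   (De Morgan)
≡ (p1 ∧ ¬p2) ∨ (p2 ∧ ¬p1) ∨ ¬p3   (double negation)
≡ (p1 ∨ p2 ∨ ¬p3) ∧ (p1 ∨ ¬p1 ∨ ¬p3) ∧ (¬p2 ∨ p2 ∨ ¬p3) ∧ (¬p2 ∨ ¬p1 ∨ ¬p3)   (distribute ∨ over ∧)
≡ (p1 ∨ p2 ∨ ¬p3) ∧ (¬p2 ∨ ¬p1 ∨ ¬p3)   (simplify)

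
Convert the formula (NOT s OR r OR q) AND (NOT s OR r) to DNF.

NOT s OR r

(NOT s OR r OR q) AND (NOT s OR r)
= (NOT s AND NOT s) OR (NOT s AND r) OR (r AND NOT s) OR (r AND r) OR (q AND NOT s) OR (q AND r)   [distribute AND over OR]
= NOT s OR r   [simplify]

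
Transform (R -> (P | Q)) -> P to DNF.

(R -> (P | Q)) -> P
≡ ~(R -> (P | Q)) | P   (eliminate ->)
≡ ~(~R | P | Q) | P   (eliminate ->)
≡ (~~R & ~P & ~Q) | P   (De Morgan)
≡ (R & ~P & ~Q) | P   (double negation)

(R & ~P & ~Q) | P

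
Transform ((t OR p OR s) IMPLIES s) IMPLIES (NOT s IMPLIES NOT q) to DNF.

(t AND NOT s) OR (p AND NOT s) OR s OR NOT q

((t OR p OR s) IMPLIES s) IMPLIES (NOT s IMPLIES NOT q)
⇔ NOT ((t OR p OR s) IMPLIES s) OR (NOT s IMPLIES NOT q)   — eliminate IMPLIES
⇔ NOT (NOT (t OR p OR s) OR s) OR (NOT s IMPLIES NOT q)   — eliminate IMPLIES
⇔ NOT (NOT (t OR p OR s) OR s) OR NOT NOT s OR NOT q   — eliminate IMPLIES
⇔ (NOT NOT (t OR p OR s) AND NOT s) OR NOT NOT s OR NOT q   — De Morgan
⇔ ((t OR p OR s) AND NOT s) OR NOT NOT s OR NOT q   — double negation
⇔ ((t OR p OR s) AND NOT s) OR s OR NOT q   — double negation
⇔ (t AND NOT s) OR (p AND NOT s) OR (s AND NOT s) OR s OR NOT q   — distribute AND over OR
⇔ (t AND NOT s) OR (p AND NOT s) OR s OR NOT q   — simplify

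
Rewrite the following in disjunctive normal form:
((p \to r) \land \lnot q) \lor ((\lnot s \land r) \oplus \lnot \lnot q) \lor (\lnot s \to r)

(\lnot p \land \lnot q) \lor (\lnot r \land q) \lor s \lor r

((p \to r) \land \lnot q) \lor ((\lnot s \land r) \oplus \lnot \lnot q) \lor (\lnot s \to r)
≡ ((\lnot p \lor r) \land \lnot q) \lor ((\lnot s \land r) \oplus \lnot \lnot q) \lor (\lnot s \to r)   [eliminate \to]
≡ ((\lnot p \lor r) \land \lnot q) \lor (\lnot s \land r \land \lnot \lnot \lnot q) \lor (\lnot (\lnot s \land r) \land \lnot \lnot q) \lor (\lnot s \to r)   [expand \oplus]
≡ ((\lnot p \lor r) \land \lnot q) \lor (\lnot s \land r \land \lnot \lnot \lnot q) \lor (\lnot (\lnot s \land r) \land \lnot \lnot q) \lor \lnot \lnot s \lor r   [eliminate \to]
≡ ((\lnot p \lor r) \land \lnot q) \lor (\lnot s \land r \land \lnot q) \lor (\lnot (\lnot s \land r) \land \lnot \lnot q) \lor \lnot \lnot s \lor r   [double negation]
≡ ((\lnot p \lor r) \land \lnot q) \lor (\lnot s \land r \land \lnot q) \lor ((\lnot \lnot s \lor \lnot r) \land \lnot \lnot q) \lor \lnot \lnot s \lor r   [De Morgan]
≡ ((\lnot p \lor r) \land \lnot q) \lor (\lnot s \land r \land \lnot q) \lor ((s \lor \lnot r) \land \lnot \lnot q) \lor \lnot \lnot s \lor r   [double negation]
≡ ((\lnot p \lor r) \land \lnot q) \lor (\lnot s \land r \land \lnot q) \lor ((s \lor \lnot r) \land q) \lor \lnot \lnot s \lor r   [double negation]
≡ ((\lnot p \lor r) \land \lnot q) \lor (\lnot s \land r \land \lnot q) \lor ((s \lor \lnot r) \land q) \lor s \lor r   [double negation]
≡ (\lnot p \land \lnot q) \lor (r \land \lnot q) \lor (\lnot s \land r \land \lnot q) \lor (s \land q) \lor (\lnot r \land q) \lor s \lor r   [distribute \land over \lor]
≡ (\lnot p \land \lnot q) \lor (\lnot r \land q) \lor s \lor r   [simplify]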